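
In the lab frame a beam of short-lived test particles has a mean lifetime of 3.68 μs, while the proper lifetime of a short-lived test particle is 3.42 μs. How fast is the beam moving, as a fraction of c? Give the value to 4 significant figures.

γ = Δt/τ₀ = 3.68/3.42 = 1.07602
β = √(1 − 1/γ²) = √(1 − 1/1.07602²) = 0.3692

β ≈ 0.3692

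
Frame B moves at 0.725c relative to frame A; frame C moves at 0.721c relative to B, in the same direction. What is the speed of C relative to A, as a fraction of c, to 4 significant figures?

Compose boost 2: (0.721 + 0.725)/(1 + 0.721×0.725) = 1.446/1.52272 = 0.9496

u ≈ 0.9496c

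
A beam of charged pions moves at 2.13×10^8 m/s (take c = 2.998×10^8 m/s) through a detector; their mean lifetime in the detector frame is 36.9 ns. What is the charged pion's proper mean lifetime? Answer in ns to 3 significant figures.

τ₀ ≈ 26.0 ns

β = v/c = 2.13×10^8 / 2.998×10^8 = 0.71047
γ = 1/√(1 − 0.71047²) = 1.4210
Proper time: τ₀ = Δt/γ = 36.9/1.4210 = 26.0 ns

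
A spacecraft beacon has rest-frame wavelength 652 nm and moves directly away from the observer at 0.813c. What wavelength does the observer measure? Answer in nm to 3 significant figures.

Relativistic Doppler: λ_obs = λ_src √((1+β)/(1−β))
= 652 × √(1.8130/0.18700) = 652 × 3.1137 = 2030 nm

λ_obs ≈ 2030 nm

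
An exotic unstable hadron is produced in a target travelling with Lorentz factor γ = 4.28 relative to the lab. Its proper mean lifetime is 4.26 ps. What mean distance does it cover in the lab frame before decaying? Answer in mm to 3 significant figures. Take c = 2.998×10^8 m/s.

β = √(1 − 1/γ²) = √(1 − 1/4.28²) = 0.97232
Dilated lifetime: Δt = γτ₀ = 4.28 × 4.26 ps = 18.233 ps
d = vΔt = 0.97232c × 18.233 ps = 2.9150×10^8 m/s × 1.8233×10^-11 s = 5.31 mm

d ≈ 5.31 mm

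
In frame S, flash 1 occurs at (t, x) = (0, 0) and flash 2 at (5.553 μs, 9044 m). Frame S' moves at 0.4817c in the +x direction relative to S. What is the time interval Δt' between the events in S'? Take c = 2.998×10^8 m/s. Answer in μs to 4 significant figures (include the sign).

γ = 1/√(1 − 0.4817²) = 1.14111
Δt' = γ(Δt − vΔx/c²) = 1.14111 × (5.553 μs − 0.4817×9044 m / (2.998×10^8 m/s))
= 1.14111 × (-8.97834 μs) = -10.25 μs

Δt' ≈ -10.25 μs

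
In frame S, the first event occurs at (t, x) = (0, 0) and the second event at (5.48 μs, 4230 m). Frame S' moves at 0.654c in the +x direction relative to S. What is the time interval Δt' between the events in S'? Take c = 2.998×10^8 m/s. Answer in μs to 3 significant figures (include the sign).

γ = 1/√(1 − 0.654²) = 1.3219
Δt' = γ(Δt − vΔx/c²) = 1.3219 × (5.48 μs − 0.654×4230 m / (2.998×10^8 m/s))
= 1.3219 × (-3.7476 μs) = -4.95 μs

Δt' ≈ -4.95 μs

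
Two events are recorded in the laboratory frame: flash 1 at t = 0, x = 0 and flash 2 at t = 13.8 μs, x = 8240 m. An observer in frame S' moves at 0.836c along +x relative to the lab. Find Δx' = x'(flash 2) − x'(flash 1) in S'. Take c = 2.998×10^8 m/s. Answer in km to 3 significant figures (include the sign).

γ = 1/√(1 − 0.836²) = 1.8224
Δx' = γ(Δx − vΔt) = 1.8224 × (8240 m − 0.836×(2.998×10^8 m/s)×13.8×10^-6 s)
= 1.8224 × (4781.3 m) = 8.71 km

Δx' ≈ 8.71 km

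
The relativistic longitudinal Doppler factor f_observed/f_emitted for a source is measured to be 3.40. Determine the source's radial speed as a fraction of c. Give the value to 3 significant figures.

β ≈ 0.841

f_obs/f_src = √((1+β)/(1−β)) = 3.40  ⇒  (1+β)/(1−β) = 11.560
β = |1 − D²|/(1 + D²) = |1 − 11.560|/(1 + 11.560) = 0.841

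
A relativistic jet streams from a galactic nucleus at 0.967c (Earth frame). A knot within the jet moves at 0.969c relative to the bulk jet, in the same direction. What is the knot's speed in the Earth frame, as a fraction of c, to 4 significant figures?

Relativistic velocity addition: u = (u' + v)/(1 + u'v/c²)
= (0.969 + 0.967)/(1 + 0.969×0.967) = 1.936/1.93702 = 0.9995

u ≈ 0.9995c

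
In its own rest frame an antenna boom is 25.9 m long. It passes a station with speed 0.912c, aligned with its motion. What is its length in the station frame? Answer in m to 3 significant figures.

L ≈ 10.6 m

γ = 1/√(1 − 0.912²) = 2.4379
Length contraction: L = L₀/γ = 25.9/2.4379 = 10.6 m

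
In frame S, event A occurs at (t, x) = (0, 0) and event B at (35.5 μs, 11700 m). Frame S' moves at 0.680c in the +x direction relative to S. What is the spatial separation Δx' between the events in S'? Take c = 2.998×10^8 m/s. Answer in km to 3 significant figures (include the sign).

γ = 1/√(1 − 0.680²) = 1.3639
Δx' = γ(Δx − vΔt) = 1.3639 × (11700 m − 0.680×(2.998×10^8 m/s)×35.5×10^-6 s)
= 1.3639 × (4462.8 m) = 6.09 km

Δx' ≈ 6.09 km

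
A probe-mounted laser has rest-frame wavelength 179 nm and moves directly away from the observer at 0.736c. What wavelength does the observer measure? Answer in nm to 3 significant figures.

Relativistic Doppler: λ_obs = λ_src √((1+β)/(1−β))
= 179 × √(1.7360/0.26400) = 179 × 2.5643 = 459 nm

λ_obs ≈ 459 nm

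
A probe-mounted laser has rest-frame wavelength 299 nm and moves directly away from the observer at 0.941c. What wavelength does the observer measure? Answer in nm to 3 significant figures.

Relativistic Doppler: λ_obs = λ_src √((1+β)/(1−β))
= 299 × √(1.9410/0.059000) = 299 × 5.7357 = 1710 nm

λ_obs ≈ 1710 nm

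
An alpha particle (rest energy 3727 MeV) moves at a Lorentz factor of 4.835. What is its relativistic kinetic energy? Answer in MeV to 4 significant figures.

K ≈ 14290 MeV

γ = 4.835 (given)
K = (γ − 1)m₀c² = (4.835 − 1) × 3727 MeV = 3.83500 × 3727 MeV = 14290 MeV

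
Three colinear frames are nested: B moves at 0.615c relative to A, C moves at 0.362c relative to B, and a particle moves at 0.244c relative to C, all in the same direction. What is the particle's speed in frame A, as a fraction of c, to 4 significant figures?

u ≈ 0.8729c

Compose boost 2: (0.362 + 0.615)/(1 + 0.362×0.615) = 0.9770/1.22263 = 0.799097
Compose boost 3: (0.244 + 0.799097)/(1 + 0.244×0.799097) = 1.04310/1.19498 = 0.8729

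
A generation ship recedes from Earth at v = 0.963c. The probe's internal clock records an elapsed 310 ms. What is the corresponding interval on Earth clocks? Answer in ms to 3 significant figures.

γ = 1/√(1 − 0.963²) = 3.7106
Time dilation: Δt = γτ₀ = 3.7106 × 310 ms = 1150 ms

Δt ≈ 1150 ms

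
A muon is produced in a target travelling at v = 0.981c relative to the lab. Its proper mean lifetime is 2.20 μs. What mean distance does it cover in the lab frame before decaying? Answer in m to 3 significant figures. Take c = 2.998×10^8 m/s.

γ = 1/√(1 − 0.981²) = 5.1544
Dilated lifetime: Δt = γτ₀ = 5.1544 × 2.20 μs = 11.340 μs
d = vΔt = 0.981c × 11.340 μs = 2.9410×10^8 m/s × 1.1340×10^-5 s = 3340 m

d ≈ 3340 m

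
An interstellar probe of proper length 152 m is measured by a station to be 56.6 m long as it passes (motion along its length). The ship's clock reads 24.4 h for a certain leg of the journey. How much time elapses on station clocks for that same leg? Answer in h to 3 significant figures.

Length contraction ⇒ γ = L₀/L = 152/56.6 = 2.6855
Time dilation: Δt = γτ₀ = 2.6855 × 24.4 h = 65.5 h

Δt ≈ 65.5 h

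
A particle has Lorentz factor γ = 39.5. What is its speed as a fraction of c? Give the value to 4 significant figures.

β ≈ 0.9997

β = √(1 − 1/γ²) = √(1 − 1/39.5²) = √(0.999359) = 0.9997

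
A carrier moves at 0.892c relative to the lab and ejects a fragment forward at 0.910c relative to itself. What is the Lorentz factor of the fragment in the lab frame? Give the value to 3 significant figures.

γ ≈ 9.67

u_lab = (0.910 + 0.892)/(1 + 0.910×0.892) = 1.802/1.81172 = 0.994635
γ = 1/√(1 − 0.994635²) = 9.67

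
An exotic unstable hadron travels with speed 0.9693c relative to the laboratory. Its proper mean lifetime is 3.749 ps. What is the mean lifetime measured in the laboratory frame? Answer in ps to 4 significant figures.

Δt ≈ 15.25 ps

γ = 1/√(1 − 0.9693²) = 4.06701
Time dilation: Δt = γτ₀ = 4.06701 × 3.749 ps = 15.25 ps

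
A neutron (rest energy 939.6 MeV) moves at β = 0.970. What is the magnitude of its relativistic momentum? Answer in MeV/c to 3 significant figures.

γ = 1/√(1 − 0.970²) = 4.1135
p = γβm₀c = 4.1135 × 0.970 × 939.6 MeV/c = 3750 MeV/c

p ≈ 3750 MeV/c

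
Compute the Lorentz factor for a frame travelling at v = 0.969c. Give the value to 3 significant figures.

γ ≈ 4.05

γ = 1/√(1 − β²) = 1/√(1 − 0.969²) = 1/√(0.061039) = 4.05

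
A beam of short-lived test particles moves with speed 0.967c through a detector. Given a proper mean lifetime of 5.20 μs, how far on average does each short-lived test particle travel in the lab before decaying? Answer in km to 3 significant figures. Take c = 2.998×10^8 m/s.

d ≈ 5.92 km

γ = 1/√(1 − 0.967²) = 3.9250
Dilated lifetime: Δt = γτ₀ = 3.9250 × 5.20 μs = 20.410 μs
d = vΔt = 0.967c × 20.410 μs = 2.8991×10^8 m/s × 2.0410×10^-5 s = 5.92 km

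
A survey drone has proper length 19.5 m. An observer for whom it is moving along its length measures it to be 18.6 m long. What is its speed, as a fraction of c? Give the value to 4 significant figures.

γ = L₀/L = 19.5/18.6 = 1.04839
β = √(1 − 1/γ²) = 0.3003

β ≈ 0.3003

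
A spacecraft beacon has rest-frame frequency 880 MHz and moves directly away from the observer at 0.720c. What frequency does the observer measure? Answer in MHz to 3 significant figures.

f_obs ≈ 355 MHz

Relativistic Doppler: f_obs = f_src √((1−β)/(1+β))
= 880 × √(0.28000/1.7200) = 880 × 0.40347 = 355 MHz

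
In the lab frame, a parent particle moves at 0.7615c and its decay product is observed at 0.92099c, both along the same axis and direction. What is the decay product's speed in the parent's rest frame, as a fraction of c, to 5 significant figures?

Inverse velocity addition: u' = (u − v)/(1 − uv/c²)
= (0.92099 − 0.7615)/(1 − 0.92099×0.7615) = 0.15949/0.2986661 = 0.53401

u' ≈ 0.53401c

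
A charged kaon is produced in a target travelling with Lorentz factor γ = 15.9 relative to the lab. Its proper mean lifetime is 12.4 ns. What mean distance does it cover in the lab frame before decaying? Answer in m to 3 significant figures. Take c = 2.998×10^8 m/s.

β = √(1 − 1/γ²) = √(1 − 1/15.9²) = 0.99802
Dilated lifetime: Δt = γτ₀ = 15.9 × 12.4 ns = 197.16 ns
d = vΔt = 0.99802c × 197.16 ns = 2.9921×10^8 m/s × 1.9716×10^-7 s = 59.0 m

d ≈ 59.0 m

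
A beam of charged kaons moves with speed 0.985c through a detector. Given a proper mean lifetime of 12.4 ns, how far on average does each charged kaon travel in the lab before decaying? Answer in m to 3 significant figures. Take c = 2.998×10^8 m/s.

d ≈ 21.2 m

γ = 1/√(1 − 0.985²) = 5.7953
Dilated lifetime: Δt = γτ₀ = 5.7953 × 12.4 ns = 71.861 ns
d = vΔt = 0.985c × 71.861 ns = 2.9530×10^8 m/s × 7.1861×10^-8 s = 21.2 m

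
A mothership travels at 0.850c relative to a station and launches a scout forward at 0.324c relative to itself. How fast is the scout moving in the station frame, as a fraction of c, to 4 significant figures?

u ≈ 0.9205c

Compose boost 2: (0.324 + 0.850)/(1 + 0.324×0.850) = 1.174/1.27540 = 0.9205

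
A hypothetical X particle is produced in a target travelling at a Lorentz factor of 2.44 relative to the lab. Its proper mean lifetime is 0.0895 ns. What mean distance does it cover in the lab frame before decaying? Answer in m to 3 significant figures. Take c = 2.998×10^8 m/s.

β = √(1 − 1/γ²) = √(1 − 1/2.44²) = 0.91216
Dilated lifetime: Δt = γτ₀ = 2.44 × 0.0895 ns = 0.21838 ns
d = vΔt = 0.91216c × 0.21838 ns = 2.7347×10^8 m/s × 2.1838×10^-10 s = 0.0597 m

d ≈ 0.0597 m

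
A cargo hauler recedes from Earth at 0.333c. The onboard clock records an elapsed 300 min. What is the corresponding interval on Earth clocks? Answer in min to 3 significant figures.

Δt ≈ 318 min

γ = 1/√(1 − 0.333²) = 1.0605
Time dilation: Δt = γτ₀ = 1.0605 × 300 min = 318 min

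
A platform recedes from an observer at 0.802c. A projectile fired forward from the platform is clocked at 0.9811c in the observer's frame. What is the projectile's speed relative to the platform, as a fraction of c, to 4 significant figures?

Inverse velocity addition: u' = (u − v)/(1 − uv/c²)
= (0.9811 − 0.802)/(1 − 0.9811×0.802) = 0.1791/0.213158 = 0.8402

u' ≈ 0.8402c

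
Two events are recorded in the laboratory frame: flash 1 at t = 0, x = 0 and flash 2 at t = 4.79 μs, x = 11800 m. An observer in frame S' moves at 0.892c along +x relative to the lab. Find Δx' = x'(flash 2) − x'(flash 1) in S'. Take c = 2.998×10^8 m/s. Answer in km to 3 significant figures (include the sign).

Δx' ≈ 23.3 km

γ = 1/√(1 − 0.892²) = 2.2122
Δx' = γ(Δx − vΔt) = 2.2122 × (11800 m − 0.892×(2.998×10^8 m/s)×4.79×10^-6 s)
= 2.2122 × (10519 m) = 23.3 km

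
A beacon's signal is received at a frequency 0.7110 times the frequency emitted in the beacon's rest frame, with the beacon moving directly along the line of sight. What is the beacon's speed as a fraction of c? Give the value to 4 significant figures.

f_obs/f_src = √((1−β)/(1+β)) = 0.7110  ⇒  (1−β)/(1+β) = 0.505521
β = |1 − D²|/(1 + D²) = |1 − 0.505521|/(1 + 0.505521) = 0.3284

β ≈ 0.3284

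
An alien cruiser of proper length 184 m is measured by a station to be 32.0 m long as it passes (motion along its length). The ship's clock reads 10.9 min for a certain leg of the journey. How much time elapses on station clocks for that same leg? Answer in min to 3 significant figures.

Length contraction ⇒ γ = L₀/L = 184/32.0 = 5.7500
Time dilation: Δt = γτ₀ = 5.7500 × 10.9 min = 62.7 min

Δt ≈ 62.7 min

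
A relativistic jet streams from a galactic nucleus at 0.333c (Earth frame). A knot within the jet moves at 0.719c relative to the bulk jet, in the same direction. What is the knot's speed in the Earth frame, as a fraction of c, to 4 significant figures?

Relativistic velocity addition: u = (u' + v)/(1 + u'v/c²)
= (0.719 + 0.333)/(1 + 0.719×0.333) = 1.052/1.23943 = 0.8488

u ≈ 0.8488c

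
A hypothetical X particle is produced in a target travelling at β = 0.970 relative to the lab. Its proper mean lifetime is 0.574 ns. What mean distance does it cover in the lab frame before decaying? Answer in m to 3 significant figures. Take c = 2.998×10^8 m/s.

γ = 1/√(1 − 0.970²) = 4.1135
Dilated lifetime: Δt = γτ₀ = 4.1135 × 0.574 ns = 2.3611 ns
d = vΔt = 0.970c × 2.3611 ns = 2.9081×10^8 m/s × 2.3611×10^-9 s = 0.687 m

d ≈ 0.687 m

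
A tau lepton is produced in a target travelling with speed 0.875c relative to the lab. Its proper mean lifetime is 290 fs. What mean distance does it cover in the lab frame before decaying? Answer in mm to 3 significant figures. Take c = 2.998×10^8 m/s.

γ = 1/√(1 − 0.875²) = 2.0656
Dilated lifetime: Δt = γτ₀ = 2.0656 × 290 fs = 599.02 fs
d = vΔt = 0.875c × 599.02 fs = 2.6232×10^8 m/s × 5.9902×10^-13 s = 0.157 mm

d ≈ 0.157 mm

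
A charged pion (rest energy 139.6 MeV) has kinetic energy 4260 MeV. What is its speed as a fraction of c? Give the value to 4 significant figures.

γ = 1 + K/(m₀c²) = 1 + 4260/139.6 = 31.5158
β = √(1 − 1/γ²) = 0.9995

β ≈ 0.9995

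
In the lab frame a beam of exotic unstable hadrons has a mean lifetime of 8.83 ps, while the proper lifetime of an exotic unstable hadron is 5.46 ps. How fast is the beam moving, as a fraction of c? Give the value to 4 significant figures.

β ≈ 0.7859

γ = Δt/τ₀ = 8.83/5.46 = 1.61722
β = √(1 − 1/γ²) = √(1 − 1/1.61722²) = 0.7859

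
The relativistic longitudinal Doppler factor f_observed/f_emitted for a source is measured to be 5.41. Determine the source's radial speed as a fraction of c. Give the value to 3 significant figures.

β ≈ 0.934

f_obs/f_src = √((1+β)/(1−β)) = 5.41  ⇒  (1+β)/(1−β) = 29.268
β = |1 − D²|/(1 + D²) = |1 − 29.268|/(1 + 29.268) = 0.934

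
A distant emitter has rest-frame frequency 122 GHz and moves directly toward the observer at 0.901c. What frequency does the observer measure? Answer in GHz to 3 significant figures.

Relativistic Doppler: f_obs = f_src √((1+β)/(1−β))
= 122 × √(1.9010/0.099000) = 122 × 4.3820 = 535 GHz

f_obs ≈ 535 GHz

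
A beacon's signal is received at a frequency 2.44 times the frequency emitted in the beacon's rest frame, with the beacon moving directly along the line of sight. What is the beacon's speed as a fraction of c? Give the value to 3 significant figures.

β ≈ 0.712

f_obs/f_src = √((1+β)/(1−β)) = 2.44  ⇒  (1+β)/(1−β) = 5.9536
β = |1 − D²|/(1 + D²) = |1 − 5.9536|/(1 + 5.9536) = 0.712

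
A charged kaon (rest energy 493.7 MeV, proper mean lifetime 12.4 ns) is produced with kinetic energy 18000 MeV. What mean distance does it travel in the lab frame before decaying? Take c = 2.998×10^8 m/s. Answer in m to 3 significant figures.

γ = 1 + K/(m₀c²) = 1 + 18000/493.7 = 37.459
β = √(1 − 1/γ²) = 0.99964
Dilated lifetime: γτ₀ = 37.459 × 12.4 ns = 464.50 ns
d = βc·γτ₀ = 0.99964 × (2.998×10^8 m/s) × 4.6450×10^-7 s = 139 m

d ≈ 139 m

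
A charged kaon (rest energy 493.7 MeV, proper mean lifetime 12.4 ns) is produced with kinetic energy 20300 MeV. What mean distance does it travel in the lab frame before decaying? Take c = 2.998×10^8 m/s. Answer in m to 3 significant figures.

d ≈ 157 m

γ = 1 + K/(m₀c²) = 1 + 20300/493.7 = 42.118
β = √(1 − 1/γ²) = 0.99972
Dilated lifetime: γτ₀ = 42.118 × 12.4 ns = 522.26 ns
d = βc·γτ₀ = 0.99972 × (2.998×10^8 m/s) × 5.2226×10^-7 s = 157 m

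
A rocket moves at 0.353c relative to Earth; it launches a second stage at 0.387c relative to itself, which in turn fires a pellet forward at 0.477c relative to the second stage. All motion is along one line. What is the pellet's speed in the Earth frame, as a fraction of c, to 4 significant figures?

u ≈ 0.8607c

Compose boost 2: (0.387 + 0.353)/(1 + 0.387×0.353) = 0.7400/1.13661 = 0.651058
Compose boost 3: (0.477 + 0.651058)/(1 + 0.477×0.651058) = 1.12806/1.31055 = 0.8607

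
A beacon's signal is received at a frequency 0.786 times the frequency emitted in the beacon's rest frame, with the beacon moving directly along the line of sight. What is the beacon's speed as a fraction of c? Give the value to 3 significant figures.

β ≈ 0.236

f_obs/f_src = √((1−β)/(1+β)) = 0.786  ⇒  (1−β)/(1+β) = 0.61780
β = |1 − D²|/(1 + D²) = |1 − 0.61780|/(1 + 0.61780) = 0.236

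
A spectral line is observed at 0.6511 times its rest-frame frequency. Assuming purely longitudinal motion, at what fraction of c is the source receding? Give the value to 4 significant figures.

f_obs/f_src = √((1−β)/(1+β)) = 0.6511  ⇒  (1−β)/(1+β) = 0.423931
β = |1 − D²|/(1 + D²) = |1 − 0.423931|/(1 + 0.423931) = 0.4046

β ≈ 0.4046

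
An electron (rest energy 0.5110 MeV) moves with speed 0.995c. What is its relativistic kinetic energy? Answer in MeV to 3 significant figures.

γ = 1/√(1 − 0.995²) = 10.013
K = (γ − 1)m₀c² = (10.013 − 1) × 0.5110 MeV = 9.0125 × 0.5110 MeV = 4.61 MeV

K ≈ 4.61 MeV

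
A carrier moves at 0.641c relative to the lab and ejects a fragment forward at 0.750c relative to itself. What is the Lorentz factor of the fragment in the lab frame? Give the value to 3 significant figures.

u_lab = (0.750 + 0.641)/(1 + 0.750×0.641) = 1.391/1.48075 = 0.939389
γ = 1/√(1 − 0.939389²) = 2.92

γ ≈ 2.92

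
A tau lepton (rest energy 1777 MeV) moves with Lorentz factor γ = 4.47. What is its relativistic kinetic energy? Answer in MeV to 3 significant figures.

K ≈ 6170 MeV

γ = 4.47 (given)
K = (γ − 1)m₀c² = (4.47 − 1) × 1777 MeV = 3.4700 × 1777 MeV = 6170 MeV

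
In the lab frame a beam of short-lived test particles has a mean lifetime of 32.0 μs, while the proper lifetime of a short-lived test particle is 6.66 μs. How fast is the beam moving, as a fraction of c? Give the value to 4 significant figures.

β ≈ 0.9781

γ = Δt/τ₀ = 32.0/6.66 = 4.80480
β = √(1 − 1/γ²) = √(1 − 1/4.80480²) = 0.9781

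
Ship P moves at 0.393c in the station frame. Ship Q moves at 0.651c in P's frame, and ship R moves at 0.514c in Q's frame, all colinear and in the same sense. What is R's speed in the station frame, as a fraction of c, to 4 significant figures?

u ≈ 0.9426c

Compose boost 2: (0.651 + 0.393)/(1 + 0.651×0.393) = 1.044/1.25584 = 0.831314
Compose boost 3: (0.514 + 0.831314)/(1 + 0.514×0.831314) = 1.34531/1.42730 = 0.9426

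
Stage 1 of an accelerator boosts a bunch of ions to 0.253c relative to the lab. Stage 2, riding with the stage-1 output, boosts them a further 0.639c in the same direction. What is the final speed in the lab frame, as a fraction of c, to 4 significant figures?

Compose boost 2: (0.639 + 0.253)/(1 + 0.639×0.253) = 0.8920/1.16167 = 0.7679

u ≈ 0.7679c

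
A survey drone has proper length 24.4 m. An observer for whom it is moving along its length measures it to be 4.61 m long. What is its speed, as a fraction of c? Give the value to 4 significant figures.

γ = L₀/L = 24.4/4.61 = 5.29284
β = √(1 − 1/γ²) = 0.9820

β ≈ 0.9820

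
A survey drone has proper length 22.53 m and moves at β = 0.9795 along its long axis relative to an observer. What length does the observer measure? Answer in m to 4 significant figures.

γ = 1/√(1 − 0.9795²) = 4.96415
Length contraction: L = L₀/γ = 22.53/4.96415 = 4.539 m

L ≈ 4.539 m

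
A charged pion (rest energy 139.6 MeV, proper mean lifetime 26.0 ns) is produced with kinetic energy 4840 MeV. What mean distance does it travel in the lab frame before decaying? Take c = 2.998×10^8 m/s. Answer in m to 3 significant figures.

d ≈ 278 m

γ = 1 + K/(m₀c²) = 1 + 4840/139.6 = 35.670
β = √(1 − 1/γ²) = 0.99961
Dilated lifetime: γτ₀ = 35.670 × 26.0 ns = 927.43 ns
d = βc·γτ₀ = 0.99961 × (2.998×10^8 m/s) × 9.2743×10^-7 s = 278 m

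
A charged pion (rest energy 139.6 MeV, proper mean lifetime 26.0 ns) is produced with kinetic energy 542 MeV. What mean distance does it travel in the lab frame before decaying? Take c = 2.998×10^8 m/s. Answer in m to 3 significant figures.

d ≈ 37.3 m

γ = 1 + K/(m₀c²) = 1 + 542/139.6 = 4.8825
β = √(1 − 1/γ²) = 0.97880
Dilated lifetime: γτ₀ = 4.8825 × 26.0 ns = 126.95 ns
d = βc·γτ₀ = 0.97880 × (2.998×10^8 m/s) × 1.2695×10^-7 s = 37.3 m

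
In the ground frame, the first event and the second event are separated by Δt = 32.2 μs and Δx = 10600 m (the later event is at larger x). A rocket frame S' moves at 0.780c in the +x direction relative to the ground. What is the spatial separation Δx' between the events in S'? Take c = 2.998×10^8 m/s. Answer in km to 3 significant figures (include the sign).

Δx' ≈ 4.91 km

γ = 1/√(1 − 0.780²) = 1.5980
Δx' = γ(Δx − vΔt) = 1.5980 × (10600 m − 0.780×(2.998×10^8 m/s)×32.2×10^-6 s)
= 1.5980 × (3070.2 m) = 4.91 km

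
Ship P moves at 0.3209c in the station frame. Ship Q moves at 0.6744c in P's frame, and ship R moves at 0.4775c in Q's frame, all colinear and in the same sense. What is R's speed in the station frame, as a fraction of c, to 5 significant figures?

u ≈ 0.93171c

Compose boost 2: (0.6744 + 0.3209)/(1 + 0.6744×0.3209) = 0.99530/1.216415 = 0.8182241
Compose boost 3: (0.4775 + 0.8182241)/(1 + 0.4775×0.8182241) = 1.295724/1.390702 = 0.93171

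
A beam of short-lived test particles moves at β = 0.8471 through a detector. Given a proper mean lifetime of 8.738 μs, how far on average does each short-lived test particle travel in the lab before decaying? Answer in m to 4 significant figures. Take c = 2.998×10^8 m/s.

d ≈ 4176 m

γ = 1/√(1 − 0.8471²) = 1.88170
Dilated lifetime: Δt = γτ₀ = 1.88170 × 8.738 μs = 16.4423 μs
d = vΔt = 0.8471c × 16.4423 μs = 2.53961×10^8 m/s × 1.64423×10^-5 s = 4176 m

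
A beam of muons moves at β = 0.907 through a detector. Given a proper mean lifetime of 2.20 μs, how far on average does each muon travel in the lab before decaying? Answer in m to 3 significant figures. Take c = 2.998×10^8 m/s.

d ≈ 1420 m

γ = 1/√(1 − 0.907²) = 2.3746
Dilated lifetime: Δt = γτ₀ = 2.3746 × 2.20 μs = 5.2240 μs
d = vΔt = 0.907c × 5.2240 μs = 2.7192×10^8 m/s × 5.2240×10^-6 s = 1420 m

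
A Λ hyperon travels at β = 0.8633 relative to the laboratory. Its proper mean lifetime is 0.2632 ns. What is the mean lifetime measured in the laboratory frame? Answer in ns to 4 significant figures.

γ = 1/√(1 − 0.8633²) = 1.98141
Time dilation: Δt = γτ₀ = 1.98141 × 0.2632 ns = 0.5215 ns

Δt ≈ 0.5215 ns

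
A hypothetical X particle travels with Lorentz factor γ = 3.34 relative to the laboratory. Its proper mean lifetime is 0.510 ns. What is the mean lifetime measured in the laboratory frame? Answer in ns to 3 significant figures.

γ = 3.34 (given)
Time dilation: Δt = γτ₀ = 3.34 × 0.510 ns = 1.70 ns

Δt ≈ 1.70 ns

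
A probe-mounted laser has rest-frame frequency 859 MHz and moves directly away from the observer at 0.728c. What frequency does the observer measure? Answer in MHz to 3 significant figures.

Relativistic Doppler: f_obs = f_src √((1−β)/(1+β))
= 859 × √(0.27200/1.7280) = 859 × 0.39675 = 341 MHz

f_obs ≈ 341 MHz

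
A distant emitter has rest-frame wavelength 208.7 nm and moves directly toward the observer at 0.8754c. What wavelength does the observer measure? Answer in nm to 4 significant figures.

λ_obs ≈ 53.79 nm

Relativistic Doppler: λ_obs = λ_src √((1−β)/(1+β))
= 208.7 × √(0.124600/1.87540) = 208.7 × 0.257758 = 53.79 nm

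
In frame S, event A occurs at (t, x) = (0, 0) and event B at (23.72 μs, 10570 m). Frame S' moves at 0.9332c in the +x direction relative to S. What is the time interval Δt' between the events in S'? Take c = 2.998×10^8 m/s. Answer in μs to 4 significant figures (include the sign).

Δt' ≈ -25.55 μs

γ = 1/√(1 − 0.9332²) = 2.78274
Δt' = γ(Δt − vΔx/c²) = 2.78274 × (23.72 μs − 0.9332×10570 m / (2.998×10^8 m/s))
= 2.78274 × (-9.18168 μs) = -25.55 μs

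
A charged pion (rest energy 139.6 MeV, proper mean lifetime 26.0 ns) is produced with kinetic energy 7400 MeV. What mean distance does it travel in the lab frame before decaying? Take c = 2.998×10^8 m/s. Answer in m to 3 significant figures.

γ = 1 + K/(m₀c²) = 1 + 7400/139.6 = 54.009
β = √(1 − 1/γ²) = 0.99983
Dilated lifetime: γτ₀ = 54.009 × 26.0 ns = 1404.2 ns
d = βc·γτ₀ = 0.99983 × (2.998×10^8 m/s) × 1.4042×10^-6 s = 421 m

d ≈ 421 m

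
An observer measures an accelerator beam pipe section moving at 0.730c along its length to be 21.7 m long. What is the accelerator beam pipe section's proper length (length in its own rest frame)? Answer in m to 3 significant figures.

γ = 1/√(1 − 0.730²) = 1.4632
L₀ = γL = 1.4632 × 21.7 = 31.8 m

L₀ ≈ 31.8 m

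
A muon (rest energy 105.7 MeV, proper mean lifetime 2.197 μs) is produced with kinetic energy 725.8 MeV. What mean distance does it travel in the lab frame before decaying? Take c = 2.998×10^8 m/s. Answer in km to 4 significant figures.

d ≈ 5.139 km

γ = 1 + K/(m₀c²) = 1 + 725.8/105.7 = 7.86660
β = √(1 − 1/γ²) = 0.991887
Dilated lifetime: γτ₀ = 7.86660 × 2.197 μs = 17.2829 μs
d = βc·γτ₀ = 0.991887 × (2.998×10^8 m/s) × 1.72829×10^-5 s = 5.139 km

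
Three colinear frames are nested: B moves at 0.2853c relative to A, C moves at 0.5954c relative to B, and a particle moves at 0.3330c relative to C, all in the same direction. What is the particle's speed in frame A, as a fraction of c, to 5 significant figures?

Compose boost 2: (0.5954 + 0.2853)/(1 + 0.5954×0.2853) = 0.88070/1.169868 = 0.7528202
Compose boost 3: (0.3330 + 0.7528202)/(1 + 0.3330×0.7528202) = 1.085820/1.250689 = 0.86818

u ≈ 0.86818c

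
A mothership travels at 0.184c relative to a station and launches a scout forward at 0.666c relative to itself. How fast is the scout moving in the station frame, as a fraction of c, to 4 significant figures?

Compose boost 2: (0.666 + 0.184)/(1 + 0.666×0.184) = 0.8500/1.12254 = 0.7572

u ≈ 0.7572c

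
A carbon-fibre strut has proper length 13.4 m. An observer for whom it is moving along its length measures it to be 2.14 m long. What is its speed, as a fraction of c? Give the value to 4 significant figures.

β ≈ 0.9872

γ = L₀/L = 13.4/2.14 = 6.26168
β = √(1 − 1/γ²) = 0.9872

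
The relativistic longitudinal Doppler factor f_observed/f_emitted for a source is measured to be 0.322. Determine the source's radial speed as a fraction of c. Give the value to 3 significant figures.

f_obs/f_src = √((1−β)/(1+β)) = 0.322  ⇒  (1−β)/(1+β) = 0.10368
β = |1 − D²|/(1 + D²) = |1 − 0.10368|/(1 + 0.10368) = 0.812

β ≈ 0.812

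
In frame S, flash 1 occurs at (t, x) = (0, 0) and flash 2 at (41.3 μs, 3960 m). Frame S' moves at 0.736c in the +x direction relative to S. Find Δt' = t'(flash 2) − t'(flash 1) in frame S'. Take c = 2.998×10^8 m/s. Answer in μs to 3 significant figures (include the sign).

Δt' ≈ 46.6 μs

γ = 1/√(1 − 0.736²) = 1.4771
Δt' = γ(Δt − vΔx/c²) = 1.4771 × (41.3 μs − 0.736×3960 m / (2.998×10^8 m/s))
= 1.4771 × (31.578 μs) = 46.6 μs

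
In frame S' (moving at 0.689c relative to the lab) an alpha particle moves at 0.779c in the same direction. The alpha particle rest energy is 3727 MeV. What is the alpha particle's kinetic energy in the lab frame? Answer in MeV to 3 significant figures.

u_lab = (0.779 + 0.689)/(1 + 0.779×0.689) = 0.955275
γ = 1/√(1 − 0.955275²) = 3.3816
K = (γ − 1)m₀c² = (3.3816 − 1) × 3727 = 2.3816 × 3727 = 8880 MeV

K ≈ 8880 MeV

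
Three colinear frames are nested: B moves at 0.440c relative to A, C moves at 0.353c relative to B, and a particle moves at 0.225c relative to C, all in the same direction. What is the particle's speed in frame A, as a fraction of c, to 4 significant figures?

Compose boost 2: (0.353 + 0.440)/(1 + 0.353×0.440) = 0.7930/1.15532 = 0.686390
Compose boost 3: (0.225 + 0.686390)/(1 + 0.225×0.686390) = 0.911390/1.15444 = 0.7895

u ≈ 0.7895c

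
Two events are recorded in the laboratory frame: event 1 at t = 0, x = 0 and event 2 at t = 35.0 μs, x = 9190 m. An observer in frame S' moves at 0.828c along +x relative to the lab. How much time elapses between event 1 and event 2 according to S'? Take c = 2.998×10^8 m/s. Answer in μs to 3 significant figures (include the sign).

γ = 1/√(1 − 0.828²) = 1.7834
Δt' = γ(Δt − vΔx/c²) = 1.7834 × (35.0 μs − 0.828×9190 m / (2.998×10^8 m/s))
= 1.7834 × (9.6187 μs) = 17.2 μs

Δt' ≈ 17.2 μs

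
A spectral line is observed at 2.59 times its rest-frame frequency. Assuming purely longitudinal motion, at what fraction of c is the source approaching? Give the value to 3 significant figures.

β ≈ 0.741

f_obs/f_src = √((1+β)/(1−β)) = 2.59  ⇒  (1+β)/(1−β) = 6.7081
β = |1 − D²|/(1 + D²) = |1 − 6.7081|/(1 + 6.7081) = 0.741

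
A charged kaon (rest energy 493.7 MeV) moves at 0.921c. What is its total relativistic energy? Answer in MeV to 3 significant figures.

E ≈ 1270 MeV

γ = 1/√(1 − 0.921²) = 2.5670
E = γm₀c² = 2.5670 × 493.7 MeV = 1270 MeV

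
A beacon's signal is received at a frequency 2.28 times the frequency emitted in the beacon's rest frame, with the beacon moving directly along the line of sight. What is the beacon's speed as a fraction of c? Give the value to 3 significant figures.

f_obs/f_src = √((1+β)/(1−β)) = 2.28  ⇒  (1+β)/(1−β) = 5.1984
β = |1 − D²|/(1 + D²) = |1 − 5.1984|/(1 + 5.1984) = 0.677

β ≈ 0.677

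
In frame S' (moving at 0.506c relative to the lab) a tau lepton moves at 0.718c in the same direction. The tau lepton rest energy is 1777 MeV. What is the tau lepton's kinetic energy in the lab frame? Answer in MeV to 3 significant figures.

u_lab = (0.718 + 0.506)/(1 + 0.718×0.506) = 0.897816
γ = 1/√(1 − 0.897816²) = 2.2708
K = (γ − 1)m₀c² = (2.2708 − 1) × 1777 = 1.2708 × 1777 = 2260 MeV

K ≈ 2260 MeV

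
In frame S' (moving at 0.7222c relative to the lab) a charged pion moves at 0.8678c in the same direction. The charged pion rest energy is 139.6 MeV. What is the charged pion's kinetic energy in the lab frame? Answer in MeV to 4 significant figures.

u_lab = (0.8678 + 0.7222)/(1 + 0.8678×0.7222) = 0.9774239
γ = 1/√(1 − 0.9774239²) = 4.73288
K = (γ − 1)m₀c² = (4.73288 − 1) × 139.6 = 3.73288 × 139.6 = 521.1 MeV

K ≈ 521.1 MeV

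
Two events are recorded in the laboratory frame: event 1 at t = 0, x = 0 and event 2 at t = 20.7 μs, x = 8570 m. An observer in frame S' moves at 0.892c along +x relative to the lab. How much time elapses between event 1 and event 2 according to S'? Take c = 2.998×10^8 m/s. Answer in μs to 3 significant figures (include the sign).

Δt' ≈ -10.6 μs

γ = 1/√(1 − 0.892²) = 2.2122
Δt' = γ(Δt − vΔx/c²) = 2.2122 × (20.7 μs − 0.892×8570 m / (2.998×10^8 m/s))
= 2.2122 × (-4.7985 μs) = -10.6 μs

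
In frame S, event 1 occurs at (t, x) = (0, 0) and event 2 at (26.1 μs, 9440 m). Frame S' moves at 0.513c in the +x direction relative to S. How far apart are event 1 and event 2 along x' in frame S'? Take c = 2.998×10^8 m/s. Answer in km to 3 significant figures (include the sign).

γ = 1/√(1 − 0.513²) = 1.1650
Δx' = γ(Δx − vΔt) = 1.1650 × (9440 m − 0.513×(2.998×10^8 m/s)×26.1×10^-6 s)
= 1.1650 × (5425.9 m) = 6.32 km

Δx' ≈ 6.32 km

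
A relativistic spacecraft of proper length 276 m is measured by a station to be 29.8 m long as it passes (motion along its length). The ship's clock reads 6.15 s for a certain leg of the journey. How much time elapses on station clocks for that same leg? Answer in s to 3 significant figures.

Length contraction ⇒ γ = L₀/L = 276/29.8 = 9.2617
Time dilation: Δt = γτ₀ = 9.2617 × 6.15 s = 57.0 s

Δt ≈ 57.0 s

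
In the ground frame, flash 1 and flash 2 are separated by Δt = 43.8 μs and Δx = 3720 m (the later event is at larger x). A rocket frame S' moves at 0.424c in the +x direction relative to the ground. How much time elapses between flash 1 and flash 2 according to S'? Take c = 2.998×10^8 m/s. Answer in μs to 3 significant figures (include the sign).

Δt' ≈ 42.6 μs

γ = 1/√(1 − 0.424²) = 1.1042
Δt' = γ(Δt − vΔx/c²) = 1.1042 × (43.8 μs − 0.424×3720 m / (2.998×10^8 m/s))
= 1.1042 × (38.539 μs) = 42.6 μs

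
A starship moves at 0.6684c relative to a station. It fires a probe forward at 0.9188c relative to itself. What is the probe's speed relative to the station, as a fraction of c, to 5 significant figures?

u ≈ 0.98332c

Relativistic velocity addition: u = (u' + v)/(1 + u'v/c²)
= (0.9188 + 0.6684)/(1 + 0.9188×0.6684) = 1.5872/1.614126 = 0.98332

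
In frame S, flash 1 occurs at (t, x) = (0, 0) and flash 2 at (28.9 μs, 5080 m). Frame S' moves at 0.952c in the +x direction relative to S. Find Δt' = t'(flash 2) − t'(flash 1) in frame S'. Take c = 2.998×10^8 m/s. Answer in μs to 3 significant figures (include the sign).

Δt' ≈ 41.7 μs

γ = 1/√(1 − 0.952²) = 3.2669
Δt' = γ(Δt − vΔx/c²) = 3.2669 × (28.9 μs − 0.952×5080 m / (2.998×10^8 m/s))
= 3.2669 × (12.769 μs) = 41.7 μs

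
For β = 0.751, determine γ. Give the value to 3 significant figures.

γ = 1/√(1 − β²) = 1/√(1 − 0.751²) = 1/√(0.43600) = 1.51

γ ≈ 1.51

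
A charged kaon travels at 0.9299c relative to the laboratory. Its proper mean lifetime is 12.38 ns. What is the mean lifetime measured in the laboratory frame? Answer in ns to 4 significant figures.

Δt ≈ 33.66 ns

γ = 1/√(1 − 0.9299²) = 2.71878
Time dilation: Δt = γτ₀ = 2.71878 × 12.38 ns = 33.66 ns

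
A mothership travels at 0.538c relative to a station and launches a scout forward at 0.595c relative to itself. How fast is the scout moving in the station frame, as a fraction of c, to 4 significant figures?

Compose boost 2: (0.595 + 0.538)/(1 + 0.595×0.538) = 1.133/1.32011 = 0.8583

u ≈ 0.8583c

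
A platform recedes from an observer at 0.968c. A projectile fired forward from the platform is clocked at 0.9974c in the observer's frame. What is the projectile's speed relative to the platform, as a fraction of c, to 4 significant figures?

u' ≈ 0.8518c

Inverse velocity addition: u' = (u − v)/(1 − uv/c²)
= (0.9974 − 0.968)/(1 − 0.9974×0.968) = 0.02940/0.0345168 = 0.8518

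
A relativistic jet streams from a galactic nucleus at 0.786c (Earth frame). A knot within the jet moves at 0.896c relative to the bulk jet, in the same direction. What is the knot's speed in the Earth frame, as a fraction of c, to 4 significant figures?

u ≈ 0.9869c

Relativistic velocity addition: u = (u' + v)/(1 + u'v/c²)
= (0.896 + 0.786)/(1 + 0.896×0.786) = 1.682/1.70426 = 0.9869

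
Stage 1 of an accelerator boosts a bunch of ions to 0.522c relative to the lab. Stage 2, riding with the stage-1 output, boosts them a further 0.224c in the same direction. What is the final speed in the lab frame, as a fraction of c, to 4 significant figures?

Compose boost 2: (0.224 + 0.522)/(1 + 0.224×0.522) = 0.7460/1.11693 = 0.6679

u ≈ 0.6679c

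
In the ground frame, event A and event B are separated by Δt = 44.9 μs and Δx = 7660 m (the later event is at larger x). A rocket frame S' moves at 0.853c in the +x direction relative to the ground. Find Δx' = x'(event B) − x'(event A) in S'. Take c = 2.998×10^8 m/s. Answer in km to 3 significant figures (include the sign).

γ = 1/√(1 − 0.853²) = 1.9160
Δx' = γ(Δx − vΔt) = 1.9160 × (7660 m − 0.853×(2.998×10^8 m/s)×44.9×10^-6 s)
= 1.9160 × (-3822.3 m) = -7.32 km

Δx' ≈ -7.32 km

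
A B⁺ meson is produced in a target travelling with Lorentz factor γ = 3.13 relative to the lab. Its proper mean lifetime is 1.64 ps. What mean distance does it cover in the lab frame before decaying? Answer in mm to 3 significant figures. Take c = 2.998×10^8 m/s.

d ≈ 1.46 mm

β = √(1 − 1/γ²) = √(1 − 1/3.13²) = 0.94759
Dilated lifetime: Δt = γτ₀ = 3.13 × 1.64 ps = 5.1332 ps
d = vΔt = 0.94759c × 5.1332 ps = 2.8409×10^8 m/s × 5.1332×10^-12 s = 1.46 mm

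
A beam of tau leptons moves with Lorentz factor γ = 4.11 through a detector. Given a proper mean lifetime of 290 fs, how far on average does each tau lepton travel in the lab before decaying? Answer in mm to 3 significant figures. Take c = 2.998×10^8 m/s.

β = √(1 − 1/γ²) = √(1 − 1/4.11²) = 0.96995
Dilated lifetime: Δt = γτ₀ = 4.11 × 290 fs = 1191.9 fs
d = vΔt = 0.96995c × 1191.9 fs = 2.9079×10^8 m/s × 1.1919×10^-12 s = 0.347 mm

d ≈ 0.347 mm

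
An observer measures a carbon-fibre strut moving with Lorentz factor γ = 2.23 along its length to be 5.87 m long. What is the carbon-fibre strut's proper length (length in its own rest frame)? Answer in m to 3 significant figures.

L₀ ≈ 13.1 m

γ = 2.23 (given)
L₀ = γL = 2.23 × 5.87 = 13.1 m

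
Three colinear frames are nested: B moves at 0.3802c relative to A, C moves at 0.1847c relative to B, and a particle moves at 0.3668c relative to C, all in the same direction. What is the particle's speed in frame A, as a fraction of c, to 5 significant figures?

Compose boost 2: (0.1847 + 0.3802)/(1 + 0.1847×0.3802) = 0.56490/1.070223 = 0.5278339
Compose boost 3: (0.3668 + 0.5278339)/(1 + 0.3668×0.5278339) = 0.8946339/1.193609 = 0.74952

u ≈ 0.74952c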